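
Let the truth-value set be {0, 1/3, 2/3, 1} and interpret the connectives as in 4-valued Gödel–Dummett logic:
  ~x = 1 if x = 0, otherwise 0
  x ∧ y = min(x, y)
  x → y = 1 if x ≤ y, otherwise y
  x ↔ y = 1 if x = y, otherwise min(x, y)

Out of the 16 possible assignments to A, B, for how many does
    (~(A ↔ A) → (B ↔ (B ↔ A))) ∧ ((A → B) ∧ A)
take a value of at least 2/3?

4

A = 0, B = 0 ↦ 0  <
A = 0, B = 1/3 ↦ 0  <
A = 0, B = 2/3 ↦ 0  <
A = 0, B = 1 ↦ 0  <
A = 1/3, B = 0 ↦ 0  <
A = 1/3, B = 1/3 ↦ 1/3  <
A = 1/3, B = 2/3 ↦ 1/3  <
A = 1/3, B = 1 ↦ 1/3  <
A = 2/3, B = 0 ↦ 0  <
A = 2/3, B = 1/3 ↦ 1/3  <
A = 2/3, B = 2/3 ↦ 2/3  ≥
A = 2/3, B = 1 ↦ 2/3  ≥
A = 1, B = 0 ↦ 0  <
A = 1, B = 1/3 ↦ 1/3  <
A = 1, B = 2/3 ↦ 2/3  ≥
A = 1, B = 1 ↦ 1  ≥
So 4 of the 16 assignments meet the threshold.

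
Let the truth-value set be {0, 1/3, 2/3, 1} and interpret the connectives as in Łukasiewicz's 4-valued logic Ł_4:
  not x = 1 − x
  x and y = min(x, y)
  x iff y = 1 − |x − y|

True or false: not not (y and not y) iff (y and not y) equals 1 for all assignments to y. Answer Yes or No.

y = 0 ↦ 1
y = 1/3 ↦ 1
y = 2/3 ↦ 1
y = 1 ↦ 1
Every assignment gives a value ≥ 1.

Yes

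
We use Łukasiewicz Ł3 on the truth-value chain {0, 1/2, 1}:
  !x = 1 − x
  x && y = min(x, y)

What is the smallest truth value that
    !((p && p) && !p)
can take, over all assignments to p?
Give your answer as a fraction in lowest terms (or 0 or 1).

Take p = 1/2:
p && p = 1/2 && 1/2 = 1/2
!p = !1/2 = 1/2
(p && p) && !p = 1/2 && 1/2 = 1/2
!((p && p) && !p) = !1/2 = 1/2
No assignment yields a value below 1/2, so this is the minimum.

1/2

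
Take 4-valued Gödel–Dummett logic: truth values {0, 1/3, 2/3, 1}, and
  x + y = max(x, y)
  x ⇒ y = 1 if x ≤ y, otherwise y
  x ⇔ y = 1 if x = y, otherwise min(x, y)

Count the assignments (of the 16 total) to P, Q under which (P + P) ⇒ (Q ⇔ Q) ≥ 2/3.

16

P = 0, Q = 0 ↦ 1  ≥
P = 0, Q = 1/3 ↦ 1  ≥
P = 0, Q = 2/3 ↦ 1  ≥
P = 0, Q = 1 ↦ 1  ≥
P = 1/3, Q = 0 ↦ 1  ≥
P = 1/3, Q = 1/3 ↦ 1  ≥
P = 1/3, Q = 2/3 ↦ 1  ≥
P = 1/3, Q = 1 ↦ 1  ≥
P = 2/3, Q = 0 ↦ 1  ≥
P = 2/3, Q = 1/3 ↦ 1  ≥
P = 2/3, Q = 2/3 ↦ 1  ≥
P = 2/3, Q = 1 ↦ 1  ≥
P = 1, Q = 0 ↦ 1  ≥
P = 1, Q = 1/3 ↦ 1  ≥
P = 1, Q = 2/3 ↦ 1  ≥
P = 1, Q = 1 ↦ 1  ≥
So 16 of the 16 assignments meet the threshold.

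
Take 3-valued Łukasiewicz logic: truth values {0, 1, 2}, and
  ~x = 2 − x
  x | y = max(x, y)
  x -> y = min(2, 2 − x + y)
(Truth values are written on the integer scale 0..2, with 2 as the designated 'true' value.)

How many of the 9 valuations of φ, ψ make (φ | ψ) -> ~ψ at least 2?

5

φ = 0, ψ = 0 ↦ 2  ≥
φ = 0, ψ = 1 ↦ 2  ≥
φ = 0, ψ = 2 ↦ 0  <
φ = 1, ψ = 0 ↦ 2  ≥
φ = 1, ψ = 1 ↦ 2  ≥
φ = 1, ψ = 2 ↦ 0  <
φ = 2, ψ = 0 ↦ 2  ≥
φ = 2, ψ = 1 ↦ 1  <
φ = 2, ψ = 2 ↦ 0  <
So 5 of the 9 assignments meet the threshold.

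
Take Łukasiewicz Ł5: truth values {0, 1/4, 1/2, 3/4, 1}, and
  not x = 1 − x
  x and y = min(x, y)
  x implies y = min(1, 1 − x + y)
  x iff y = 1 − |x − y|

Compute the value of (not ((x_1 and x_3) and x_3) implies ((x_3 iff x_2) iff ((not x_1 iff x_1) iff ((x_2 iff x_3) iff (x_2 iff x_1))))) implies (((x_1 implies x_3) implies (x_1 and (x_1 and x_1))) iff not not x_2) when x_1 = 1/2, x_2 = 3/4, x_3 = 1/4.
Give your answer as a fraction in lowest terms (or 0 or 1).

1

x_1 and x_3 = 1/2 and 1/4 = 1/4
(x_1 and x_3) and x_3 = 1/4 and 1/4 = 1/4
not ((x_1 and x_3) and x_3) = not 1/4 = 3/4
x_3 iff x_2 = 1/4 iff 3/4 = 1/2
not x_1 = not 1/2 = 1/2
not x_1 iff x_1 = 1/2 iff 1/2 = 1
x_2 iff x_3 = 3/4 iff 1/4 = 1/2
x_2 iff x_1 = 3/4 iff 1/2 = 3/4
(x_2 iff x_3) iff (x_2 iff x_1) = 1/2 iff 3/4 = 3/4
(not x_1 iff x_1) iff ((x_2 iff x_3) iff (x_2 iff x_1)) = 1 iff 3/4 = 3/4
(x_3 iff x_2) iff ((not x_1 iff x_1) iff ((x_2 iff x_3) iff (x_2 iff x_1))) = 1/2 iff 3/4 = 3/4
not ((x_1 and x_3) and x_3) implies ((x_3 iff x_2) iff ((not x_1 iff x_1) iff ((x_2 iff x_3) iff (x_2 iff x_1)))) = 3/4 implies 3/4 = 1
x_1 implies x_3 = 1/2 implies 1/4 = 3/4
x_1 and x_1 = 1/2 and 1/2 = 1/2
x_1 and (x_1 and x_1) = 1/2 and 1/2 = 1/2
(x_1 implies x_3) implies (x_1 and (x_1 and x_1)) = 3/4 implies 1/2 = 3/4
not x_2 = not 3/4 = 1/4
not not x_2 = not 1/4 = 3/4
((x_1 implies x_3) implies (x_1 and (x_1 and x_1))) iff not not x_2 = 3/4 iff 3/4 = 1
(not ((x_1 and x_3) and x_3) implies ((x_3 iff x_2) iff ((not x_1 iff x_1) iff ((x_2 iff x_3) iff (x_2 iff x_1))))) implies (((x_1 implies x_3) implies (x_1 and (x_1 and x_1))) iff not not x_2) = 1 implies 1 = 1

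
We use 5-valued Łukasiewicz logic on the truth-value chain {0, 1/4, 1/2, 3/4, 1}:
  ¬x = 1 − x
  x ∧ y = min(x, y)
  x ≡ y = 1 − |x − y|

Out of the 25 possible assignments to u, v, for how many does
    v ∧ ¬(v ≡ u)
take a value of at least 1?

value 1: 1 assignment (counts)
value 3/4: 2 assignments
value 1/2: 4 assignments
value 1/4: 9 assignments
value 0: 9 assignments
So 1 of the 25 assignments meets the threshold.

1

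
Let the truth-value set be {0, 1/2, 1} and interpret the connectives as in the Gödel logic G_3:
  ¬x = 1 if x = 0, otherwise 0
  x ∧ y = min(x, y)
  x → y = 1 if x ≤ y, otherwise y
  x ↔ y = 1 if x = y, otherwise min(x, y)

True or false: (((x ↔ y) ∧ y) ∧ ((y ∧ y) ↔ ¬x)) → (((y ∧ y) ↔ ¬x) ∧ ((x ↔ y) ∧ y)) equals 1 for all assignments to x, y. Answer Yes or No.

Yes

x = 0, y = 0 ↦ 1
x = 0, y = 1/2 ↦ 1
x = 0, y = 1 ↦ 1
x = 1/2, y = 0 ↦ 1
x = 1/2, y = 1/2 ↦ 1
x = 1/2, y = 1 ↦ 1
x = 1, y = 0 ↦ 1
x = 1, y = 1/2 ↦ 1
x = 1, y = 1 ↦ 1
Every assignment gives a value ≥ 1.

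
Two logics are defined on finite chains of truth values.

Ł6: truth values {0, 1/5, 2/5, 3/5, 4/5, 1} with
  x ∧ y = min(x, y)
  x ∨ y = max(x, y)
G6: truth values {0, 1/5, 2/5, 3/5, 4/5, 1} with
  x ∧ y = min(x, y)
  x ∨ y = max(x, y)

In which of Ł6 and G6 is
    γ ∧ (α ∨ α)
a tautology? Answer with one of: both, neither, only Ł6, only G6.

neither

In Ł6: at α = 0, γ = 0 the value is 0 — not a tautology.
In G6: at α = 0, γ = 0 the value is 0 — not a tautology.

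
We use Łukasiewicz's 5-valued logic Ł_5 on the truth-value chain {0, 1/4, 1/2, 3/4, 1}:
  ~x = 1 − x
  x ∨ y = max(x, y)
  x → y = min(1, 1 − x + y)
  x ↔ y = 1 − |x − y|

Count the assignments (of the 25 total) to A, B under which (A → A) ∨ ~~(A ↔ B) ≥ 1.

value 1: 25 assignments (counts)
So 25 of the 25 assignments meet the threshold.

25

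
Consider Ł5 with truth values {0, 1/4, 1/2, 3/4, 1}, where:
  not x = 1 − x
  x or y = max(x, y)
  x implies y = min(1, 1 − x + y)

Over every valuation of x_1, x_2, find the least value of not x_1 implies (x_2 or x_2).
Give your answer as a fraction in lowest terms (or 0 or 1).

0

Take x_1 = 0, x_2 = 0:
not x_1 = not 0 = 1
x_2 or x_2 = 0 or 0 = 0
not x_1 implies (x_2 or x_2) = 1 implies 0 = 0
No assignment yields a value below 0, so this is the minimum.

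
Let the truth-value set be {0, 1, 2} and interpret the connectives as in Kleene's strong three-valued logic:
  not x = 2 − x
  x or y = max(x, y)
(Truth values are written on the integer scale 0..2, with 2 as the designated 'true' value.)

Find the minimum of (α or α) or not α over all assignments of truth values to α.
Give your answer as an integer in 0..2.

1

Take α = 1:
α or α = 1 or 1 = 1
not α = not 1 = 1
(α or α) or not α = 1 or 1 = 1
No assignment yields a value below 1, so this is the minimum.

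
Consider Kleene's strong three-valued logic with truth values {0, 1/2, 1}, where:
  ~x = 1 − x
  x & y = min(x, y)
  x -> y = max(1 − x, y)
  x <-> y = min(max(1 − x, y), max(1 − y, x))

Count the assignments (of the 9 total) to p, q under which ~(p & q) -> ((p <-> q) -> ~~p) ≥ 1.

4

p = 0, q = 0 ↦ 0  <
p = 0, q = 1/2 ↦ 1/2  <
p = 0, q = 1 ↦ 1  ≥
p = 1/2, q = 0 ↦ 1/2  <
p = 1/2, q = 1/2 ↦ 1/2  <
p = 1/2, q = 1 ↦ 1/2  <
p = 1, q = 0 ↦ 1  ≥
p = 1, q = 1/2 ↦ 1  ≥
p = 1, q = 1 ↦ 1  ≥
So 4 of the 9 assignments meet the threshold.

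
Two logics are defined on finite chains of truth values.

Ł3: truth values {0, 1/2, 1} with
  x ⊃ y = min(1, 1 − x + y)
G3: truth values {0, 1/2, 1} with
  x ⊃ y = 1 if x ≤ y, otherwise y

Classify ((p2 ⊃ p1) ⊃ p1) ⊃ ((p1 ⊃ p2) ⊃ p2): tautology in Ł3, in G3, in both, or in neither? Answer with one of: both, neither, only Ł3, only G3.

In Ł3: every assignment gives 1 — tautology.
In G3: at p1 = 0, p2 = 1/2 the value is 1/2 — not a tautology.

only Ł3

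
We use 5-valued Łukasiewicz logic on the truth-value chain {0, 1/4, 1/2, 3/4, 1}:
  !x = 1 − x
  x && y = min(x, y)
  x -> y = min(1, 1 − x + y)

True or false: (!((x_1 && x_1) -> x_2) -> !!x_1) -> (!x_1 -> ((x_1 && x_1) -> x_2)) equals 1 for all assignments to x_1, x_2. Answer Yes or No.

Yes

At x_1 = 1/4, x_2 = 1/4, for instance:
x_1 && x_1 = 1/4 && 1/4 = 1/4
(x_1 && x_1) -> x_2 = 1/4 -> 1/4 = 1
!((x_1 && x_1) -> x_2) = !1 = 0
!x_1 = !1/4 = 3/4
!!x_1 = !3/4 = 1/4
!((x_1 && x_1) -> x_2) -> !!x_1 = 0 -> 1/4 = 1
!x_1 -> ((x_1 && x_1) -> x_2) = 3/4 -> 1 = 1
(!((x_1 && x_1) -> x_2) -> !!x_1) -> (!x_1 -> ((x_1 && x_1) -> x_2)) = 1 -> 1 = 1
and checking the remaining 24 assignments likewise gives ≥ 1 in every case.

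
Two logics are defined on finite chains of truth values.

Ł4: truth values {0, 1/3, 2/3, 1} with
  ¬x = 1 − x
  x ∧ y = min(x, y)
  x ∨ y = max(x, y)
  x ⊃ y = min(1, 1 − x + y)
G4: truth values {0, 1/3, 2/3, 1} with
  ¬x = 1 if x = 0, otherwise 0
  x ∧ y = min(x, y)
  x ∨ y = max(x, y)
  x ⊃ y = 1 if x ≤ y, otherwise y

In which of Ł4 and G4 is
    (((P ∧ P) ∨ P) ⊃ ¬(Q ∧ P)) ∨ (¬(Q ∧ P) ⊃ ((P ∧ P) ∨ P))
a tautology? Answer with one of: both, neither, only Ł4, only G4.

both

In Ł4: every assignment gives 1 — tautology.
In G4: every assignment gives 1 — tautology.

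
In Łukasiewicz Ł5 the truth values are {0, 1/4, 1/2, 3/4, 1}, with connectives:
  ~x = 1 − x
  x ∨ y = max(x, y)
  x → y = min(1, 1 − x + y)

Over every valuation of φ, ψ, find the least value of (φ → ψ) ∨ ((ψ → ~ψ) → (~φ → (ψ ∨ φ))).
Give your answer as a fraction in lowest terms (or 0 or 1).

Take φ = 1/4, ψ = 0:
φ → ψ = 1/4 → 0 = 3/4
~ψ = ~0 = 1
ψ → ~ψ = 0 → 1 = 1
~φ = ~1/4 = 3/4
ψ ∨ φ = 0 ∨ 1/4 = 1/4
~φ → (ψ ∨ φ) = 3/4 → 1/4 = 1/2
(ψ → ~ψ) → (~φ → (ψ ∨ φ)) = 1 → 1/2 = 1/2
(φ → ψ) ∨ ((ψ → ~ψ) → (~φ → (ψ ∨ φ))) = 3/4 ∨ 1/2 = 3/4
No assignment yields a value below 3/4, so this is the minimum.

3/4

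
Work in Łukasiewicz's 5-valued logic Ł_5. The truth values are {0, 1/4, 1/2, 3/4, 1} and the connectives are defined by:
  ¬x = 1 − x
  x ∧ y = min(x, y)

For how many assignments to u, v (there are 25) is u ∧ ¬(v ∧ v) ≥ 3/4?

4

value 1: 1 assignment (counts)
value 3/4: 3 assignments (counts)
value 1/2: 5 assignments
value 1/4: 7 assignments
value 0: 9 assignments
So 4 of the 25 assignments meet the threshold.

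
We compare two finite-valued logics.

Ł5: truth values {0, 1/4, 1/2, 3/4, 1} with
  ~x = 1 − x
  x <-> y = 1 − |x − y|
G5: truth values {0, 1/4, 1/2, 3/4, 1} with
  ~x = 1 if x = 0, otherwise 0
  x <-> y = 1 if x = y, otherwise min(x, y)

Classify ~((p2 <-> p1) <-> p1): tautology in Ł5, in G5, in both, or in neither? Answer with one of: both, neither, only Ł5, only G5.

In Ł5: at p1 = 0, p2 = 1/4 the value is 3/4 — not a tautology.
In G5: at p1 = 0, p2 = 1/4 the value is 0 — not a tautology.

neither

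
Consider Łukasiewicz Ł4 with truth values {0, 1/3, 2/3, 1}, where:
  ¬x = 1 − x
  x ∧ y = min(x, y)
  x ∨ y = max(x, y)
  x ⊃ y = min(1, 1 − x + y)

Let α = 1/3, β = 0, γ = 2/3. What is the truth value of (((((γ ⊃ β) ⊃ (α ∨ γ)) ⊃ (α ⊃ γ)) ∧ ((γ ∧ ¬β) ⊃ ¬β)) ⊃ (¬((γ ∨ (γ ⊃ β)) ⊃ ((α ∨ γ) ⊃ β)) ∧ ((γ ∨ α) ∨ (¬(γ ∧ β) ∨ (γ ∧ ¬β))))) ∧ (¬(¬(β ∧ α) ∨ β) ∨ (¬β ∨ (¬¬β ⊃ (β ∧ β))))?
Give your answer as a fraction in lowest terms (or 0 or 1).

1/3

γ ⊃ β = 2/3 ⊃ 0 = 1/3
α ∨ γ = 1/3 ∨ 2/3 = 2/3
(γ ⊃ β) ⊃ (α ∨ γ) = 1/3 ⊃ 2/3 = 1
α ⊃ γ = 1/3 ⊃ 2/3 = 1
((γ ⊃ β) ⊃ (α ∨ γ)) ⊃ (α ⊃ γ) = 1 ⊃ 1 = 1
¬β = ¬0 = 1
γ ∧ ¬β = 2/3 ∧ 1 = 2/3
¬β = ¬0 = 1
(γ ∧ ¬β) ⊃ ¬β = 2/3 ⊃ 1 = 1
(((γ ⊃ β) ⊃ (α ∨ γ)) ⊃ (α ⊃ γ)) ∧ ((γ ∧ ¬β) ⊃ ¬β) = 1 ∧ 1 = 1
γ ⊃ β = 2/3 ⊃ 0 = 1/3
γ ∨ (γ ⊃ β) = 2/3 ∨ 1/3 = 2/3
α ∨ γ = 1/3 ∨ 2/3 = 2/3
(α ∨ γ) ⊃ β = 2/3 ⊃ 0 = 1/3
(γ ∨ (γ ⊃ β)) ⊃ ((α ∨ γ) ⊃ β) = 2/3 ⊃ 1/3 = 2/3
¬((γ ∨ (γ ⊃ β)) ⊃ ((α ∨ γ) ⊃ β)) = ¬2/3 = 1/3
γ ∨ α = 2/3 ∨ 1/3 = 2/3
γ ∧ β = 2/3 ∧ 0 = 0
¬(γ ∧ β) = ¬0 = 1
¬β = ¬0 = 1
γ ∧ ¬β = 2/3 ∧ 1 = 2/3
¬(γ ∧ β) ∨ (γ ∧ ¬β) = 1 ∨ 2/3 = 1
(γ ∨ α) ∨ (¬(γ ∧ β) ∨ (γ ∧ ¬β)) = 2/3 ∨ 1 = 1
¬((γ ∨ (γ ⊃ β)) ⊃ ((α ∨ γ) ⊃ β)) ∧ ((γ ∨ α) ∨ (¬(γ ∧ β) ∨ (γ ∧ ¬β))) = 1/3 ∧ 1 = 1/3
((((γ ⊃ β) ⊃ (α ∨ γ)) ⊃ (α ⊃ γ)) ∧ ((γ ∧ ¬β) ⊃ ¬β)) ⊃ (¬((γ ∨ (γ ⊃ β)) ⊃ ((α ∨ γ) ⊃ β)) ∧ ((γ ∨ α) ∨ (¬(γ ∧ β) ∨ (γ ∧ ¬β)))) = 1 ⊃ 1/3 = 1/3
β ∧ α = 0 ∧ 1/3 = 0
¬(β ∧ α) = ¬0 = 1
¬(β ∧ α) ∨ β = 1 ∨ 0 = 1
¬(¬(β ∧ α) ∨ β) = ¬1 = 0
¬β = ¬0 = 1
¬β = ¬0 = 1
¬¬β = ¬1 = 0
β ∧ β = 0 ∧ 0 = 0
¬¬β ⊃ (β ∧ β) = 0 ⊃ 0 = 1
¬β ∨ (¬¬β ⊃ (β ∧ β)) = 1 ∨ 1 = 1
¬(¬(β ∧ α) ∨ β) ∨ (¬β ∨ (¬¬β ⊃ (β ∧ β))) = 0 ∨ 1 = 1
(((((γ ⊃ β) ⊃ (α ∨ γ)) ⊃ (α ⊃ γ)) ∧ ((γ ∧ ¬β) ⊃ ¬β)) ⊃ (¬((γ ∨ (γ ⊃ β)) ⊃ ((α ∨ γ) ⊃ β)) ∧ ((γ ∨ α) ∨ (¬(γ ∧ β) ∨ (γ ∧ ¬β))))) ∧ (¬(¬(β ∧ α) ∨ β) ∨ (¬β ∨ (¬¬β ⊃ (β ∧ β)))) = 1/3 ∧ 1 = 1/3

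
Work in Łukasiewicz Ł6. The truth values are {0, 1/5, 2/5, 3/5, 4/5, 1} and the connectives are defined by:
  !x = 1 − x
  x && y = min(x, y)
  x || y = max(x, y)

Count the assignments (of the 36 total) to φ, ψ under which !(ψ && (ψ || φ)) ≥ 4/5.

12

value 1: 6 assignments (counts)
value 4/5: 6 assignments (counts)
value 3/5: 6 assignments
value 2/5: 6 assignments
value 1/5: 6 assignments
value 0: 6 assignments
So 12 of the 36 assignments meet the threshold.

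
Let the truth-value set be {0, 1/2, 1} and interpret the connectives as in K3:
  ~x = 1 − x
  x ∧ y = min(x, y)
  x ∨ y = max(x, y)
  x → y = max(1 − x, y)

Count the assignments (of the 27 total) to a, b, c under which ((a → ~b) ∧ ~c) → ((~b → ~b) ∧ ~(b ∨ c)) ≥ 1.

value 1: 14 assignments (counts)
value 1/2: 12 assignments
value 0: 1 assignment
So 14 of the 27 assignments meet the threshold.

14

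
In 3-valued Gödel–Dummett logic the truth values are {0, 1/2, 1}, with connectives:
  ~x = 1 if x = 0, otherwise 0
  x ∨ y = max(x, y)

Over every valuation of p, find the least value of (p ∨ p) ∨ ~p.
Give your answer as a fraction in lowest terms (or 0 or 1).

1/2

Take p = 1/2:
p ∨ p = 1/2 ∨ 1/2 = 1/2
~p = ~1/2 = 0
(p ∨ p) ∨ ~p = 1/2 ∨ 0 = 1/2
No assignment yields a value below 1/2, so this is the minimum.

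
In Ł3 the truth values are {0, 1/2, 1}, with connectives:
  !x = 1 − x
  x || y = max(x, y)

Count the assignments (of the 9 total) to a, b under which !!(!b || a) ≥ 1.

a = 0, b = 0 ↦ 1  ≥
a = 0, b = 1/2 ↦ 1/2  <
a = 0, b = 1 ↦ 0  <
a = 1/2, b = 0 ↦ 1  ≥
a = 1/2, b = 1/2 ↦ 1/2  <
a = 1/2, b = 1 ↦ 1/2  <
a = 1, b = 0 ↦ 1  ≥
a = 1, b = 1/2 ↦ 1  ≥
a = 1, b = 1 ↦ 1  ≥
So 5 of the 9 assignments meet the threshold.

5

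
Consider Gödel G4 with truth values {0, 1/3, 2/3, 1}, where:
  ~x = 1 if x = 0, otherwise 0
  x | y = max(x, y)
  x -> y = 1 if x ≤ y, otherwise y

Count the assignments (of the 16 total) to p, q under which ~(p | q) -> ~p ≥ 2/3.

16

p = 0, q = 0 ↦ 1  ≥
p = 0, q = 1/3 ↦ 1  ≥
p = 0, q = 2/3 ↦ 1  ≥
p = 0, q = 1 ↦ 1  ≥
p = 1/3, q = 0 ↦ 1  ≥
p = 1/3, q = 1/3 ↦ 1  ≥
p = 1/3, q = 2/3 ↦ 1  ≥
p = 1/3, q = 1 ↦ 1  ≥
p = 2/3, q = 0 ↦ 1  ≥
p = 2/3, q = 1/3 ↦ 1  ≥
p = 2/3, q = 2/3 ↦ 1  ≥
p = 2/3, q = 1 ↦ 1  ≥
p = 1, q = 0 ↦ 1  ≥
p = 1, q = 1/3 ↦ 1  ≥
p = 1, q = 2/3 ↦ 1  ≥
p = 1, q = 1 ↦ 1  ≥
So 16 of the 16 assignments meet the threshold.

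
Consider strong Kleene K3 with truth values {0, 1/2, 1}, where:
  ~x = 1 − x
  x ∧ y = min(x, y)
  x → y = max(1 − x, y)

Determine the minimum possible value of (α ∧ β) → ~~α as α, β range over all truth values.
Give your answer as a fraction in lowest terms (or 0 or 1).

1/2

Take α = 1/2, β = 1/2:
α ∧ β = 1/2 ∧ 1/2 = 1/2
~α = ~1/2 = 1/2
~~α = ~1/2 = 1/2
(α ∧ β) → ~~α = 1/2 → 1/2 = 1/2
No assignment yields a value below 1/2, so this is the minimum.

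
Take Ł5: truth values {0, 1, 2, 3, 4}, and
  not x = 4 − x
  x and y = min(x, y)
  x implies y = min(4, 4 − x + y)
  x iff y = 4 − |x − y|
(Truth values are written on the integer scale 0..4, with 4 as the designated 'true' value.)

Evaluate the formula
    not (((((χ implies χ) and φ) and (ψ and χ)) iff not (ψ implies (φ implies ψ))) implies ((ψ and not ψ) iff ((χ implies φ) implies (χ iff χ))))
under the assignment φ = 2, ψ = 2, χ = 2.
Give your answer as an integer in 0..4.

0

χ implies χ = 2 implies 2 = 4
(χ implies χ) and φ = 4 and 2 = 2
ψ and χ = 2 and 2 = 2
((χ implies χ) and φ) and (ψ and χ) = 2 and 2 = 2
φ implies ψ = 2 implies 2 = 4
ψ implies (φ implies ψ) = 2 implies 4 = 4
not (ψ implies (φ implies ψ)) = not 4 = 0
(((χ implies χ) and φ) and (ψ and χ)) iff not (ψ implies (φ implies ψ)) = 2 iff 0 = 2
not ψ = not 2 = 2
ψ and not ψ = 2 and 2 = 2
χ implies φ = 2 implies 2 = 4
χ iff χ = 2 iff 2 = 4
(χ implies φ) implies (χ iff χ) = 4 implies 4 = 4
(ψ and not ψ) iff ((χ implies φ) implies (χ iff χ)) = 2 iff 4 = 2
((((χ implies χ) and φ) and (ψ and χ)) iff not (ψ implies (φ implies ψ))) implies ((ψ and not ψ) iff ((χ implies φ) implies (χ iff χ))) = 2 implies 2 = 4
not (((((χ implies χ) and φ) and (ψ and χ)) iff not (ψ implies (φ implies ψ))) implies ((ψ and not ψ) iff ((χ implies φ) implies (χ iff χ)))) = not 4 = 0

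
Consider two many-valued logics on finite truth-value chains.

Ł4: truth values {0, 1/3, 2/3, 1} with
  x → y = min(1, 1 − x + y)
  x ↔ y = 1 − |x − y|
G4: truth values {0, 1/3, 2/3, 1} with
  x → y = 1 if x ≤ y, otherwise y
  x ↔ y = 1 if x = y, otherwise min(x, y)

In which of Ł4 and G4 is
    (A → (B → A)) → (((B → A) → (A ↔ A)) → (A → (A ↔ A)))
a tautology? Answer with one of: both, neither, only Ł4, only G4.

In Ł4: every assignment gives 1 — tautology.
In G4: every assignment gives 1 — tautology.

both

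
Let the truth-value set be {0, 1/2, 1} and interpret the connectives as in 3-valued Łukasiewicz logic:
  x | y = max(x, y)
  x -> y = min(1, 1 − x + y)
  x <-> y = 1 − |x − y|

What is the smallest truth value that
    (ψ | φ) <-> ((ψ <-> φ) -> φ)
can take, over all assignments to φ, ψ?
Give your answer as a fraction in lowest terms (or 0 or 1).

Take φ = 1/2, ψ = 0:
ψ | φ = 0 | 1/2 = 1/2
ψ <-> φ = 0 <-> 1/2 = 1/2
(ψ <-> φ) -> φ = 1/2 -> 1/2 = 1
(ψ | φ) <-> ((ψ <-> φ) -> φ) = 1/2 <-> 1 = 1/2
No assignment yields a value below 1/2, so this is the minimum.

1/2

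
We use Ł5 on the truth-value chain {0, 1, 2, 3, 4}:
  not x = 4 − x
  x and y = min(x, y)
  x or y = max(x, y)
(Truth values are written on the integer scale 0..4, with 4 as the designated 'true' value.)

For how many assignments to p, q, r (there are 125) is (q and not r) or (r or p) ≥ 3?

92

value 4: 49 assignments (counts)
value 3: 43 assignments (counts)
value 2: 25 assignments
value 1: 7 assignments
value 0: 1 assignment
So 92 of the 125 assignments meet the threshold.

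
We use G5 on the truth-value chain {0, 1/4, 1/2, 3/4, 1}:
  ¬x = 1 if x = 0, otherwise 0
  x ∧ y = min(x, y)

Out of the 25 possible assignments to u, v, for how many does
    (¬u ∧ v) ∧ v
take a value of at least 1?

1

value 1: 1 assignment (counts)
value 3/4: 1 assignment
value 1/2: 1 assignment
value 1/4: 1 assignment
value 0: 21 assignments
So 1 of the 25 assignments meets the threshold.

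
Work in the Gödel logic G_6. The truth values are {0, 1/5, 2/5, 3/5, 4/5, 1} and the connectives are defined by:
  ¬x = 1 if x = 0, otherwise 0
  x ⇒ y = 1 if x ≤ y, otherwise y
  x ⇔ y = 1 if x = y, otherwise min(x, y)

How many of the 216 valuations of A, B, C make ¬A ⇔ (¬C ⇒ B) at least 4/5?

37

value 1: 36 assignments (counts)
value 4/5: 1 assignment (counts)
value 3/5: 1 assignment
value 2/5: 1 assignment
value 1/5: 1 assignment
value 0: 176 assignments
So 37 of the 216 assignments meet the threshold.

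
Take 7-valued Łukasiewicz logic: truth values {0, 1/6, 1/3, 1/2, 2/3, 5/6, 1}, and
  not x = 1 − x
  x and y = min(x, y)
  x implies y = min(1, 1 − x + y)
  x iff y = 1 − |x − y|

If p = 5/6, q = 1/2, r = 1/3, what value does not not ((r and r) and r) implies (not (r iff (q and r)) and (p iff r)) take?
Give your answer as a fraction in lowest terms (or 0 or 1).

r and r = 1/3 and 1/3 = 1/3
(r and r) and r = 1/3 and 1/3 = 1/3
not ((r and r) and r) = not 1/3 = 2/3
not not ((r and r) and r) = not 2/3 = 1/3
q and r = 1/2 and 1/3 = 1/3
r iff (q and r) = 1/3 iff 1/3 = 1
not (r iff (q and r)) = not 1 = 0
p iff r = 5/6 iff 1/3 = 1/2
not (r iff (q and r)) and (p iff r) = 0 and 1/2 = 0
not not ((r and r) and r) implies (not (r iff (q and r)) and (p iff r)) = 1/3 implies 0 = 2/3

2/3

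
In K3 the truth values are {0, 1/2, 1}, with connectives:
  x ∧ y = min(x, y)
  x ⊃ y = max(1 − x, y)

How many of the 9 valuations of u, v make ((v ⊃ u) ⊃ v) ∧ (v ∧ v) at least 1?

u = 0, v = 0 ↦ 0  <
u = 0, v = 1/2 ↦ 1/2  <
u = 0, v = 1 ↦ 1  ≥
u = 1/2, v = 0 ↦ 0  <
u = 1/2, v = 1/2 ↦ 1/2  <
u = 1/2, v = 1 ↦ 1  ≥
u = 1, v = 0 ↦ 0  <
u = 1, v = 1/2 ↦ 1/2  <
u = 1, v = 1 ↦ 1  ≥
So 3 of the 9 assignments meet the threshold.

3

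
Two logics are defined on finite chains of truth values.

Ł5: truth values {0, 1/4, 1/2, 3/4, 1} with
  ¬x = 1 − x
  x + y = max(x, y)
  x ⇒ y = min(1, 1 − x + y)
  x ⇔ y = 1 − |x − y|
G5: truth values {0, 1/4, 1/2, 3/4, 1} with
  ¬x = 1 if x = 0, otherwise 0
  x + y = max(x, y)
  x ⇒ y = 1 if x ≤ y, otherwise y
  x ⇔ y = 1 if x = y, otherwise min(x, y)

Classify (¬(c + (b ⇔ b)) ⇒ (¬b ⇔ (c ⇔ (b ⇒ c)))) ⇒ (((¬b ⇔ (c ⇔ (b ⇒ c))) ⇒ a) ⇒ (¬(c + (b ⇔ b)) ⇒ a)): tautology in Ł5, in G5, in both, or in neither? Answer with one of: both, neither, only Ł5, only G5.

In Ł5: every assignment gives 1 — tautology.
In G5: every assignment gives 1 — tautology.

both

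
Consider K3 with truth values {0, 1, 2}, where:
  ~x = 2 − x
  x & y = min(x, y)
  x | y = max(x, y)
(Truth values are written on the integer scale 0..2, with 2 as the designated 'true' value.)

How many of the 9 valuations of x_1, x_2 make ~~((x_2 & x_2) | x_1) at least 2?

x_1 = 0, x_2 = 0 ↦ 0  <
x_1 = 0, x_2 = 1 ↦ 1  <
x_1 = 0, x_2 = 2 ↦ 2  ≥
x_1 = 1, x_2 = 0 ↦ 1  <
x_1 = 1, x_2 = 1 ↦ 1  <
x_1 = 1, x_2 = 2 ↦ 2  ≥
x_1 = 2, x_2 = 0 ↦ 2  ≥
x_1 = 2, x_2 = 1 ↦ 2  ≥
x_1 = 2, x_2 = 2 ↦ 2  ≥
So 5 of the 9 assignments meet the threshold.

5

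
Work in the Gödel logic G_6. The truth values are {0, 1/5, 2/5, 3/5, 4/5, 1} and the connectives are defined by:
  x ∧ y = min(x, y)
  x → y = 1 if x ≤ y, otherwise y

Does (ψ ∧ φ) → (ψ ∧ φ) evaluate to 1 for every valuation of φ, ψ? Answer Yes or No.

At φ = 2/5, ψ = 0, for instance:
ψ ∧ φ = 0 ∧ 2/5 = 0
(ψ ∧ φ) → (ψ ∧ φ) = 0 → 0 = 1
and checking the remaining 35 assignments likewise gives ≥ 1 in every case.

Yes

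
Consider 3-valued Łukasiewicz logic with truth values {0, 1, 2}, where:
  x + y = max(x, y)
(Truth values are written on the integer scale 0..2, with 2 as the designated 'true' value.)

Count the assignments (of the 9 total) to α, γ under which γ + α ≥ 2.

5

α = 0, γ = 0 ↦ 0  <
α = 0, γ = 1 ↦ 1  <
α = 0, γ = 2 ↦ 2  ≥
α = 1, γ = 0 ↦ 1  <
α = 1, γ = 1 ↦ 1  <
α = 1, γ = 2 ↦ 2  ≥
α = 2, γ = 0 ↦ 2  ≥
α = 2, γ = 1 ↦ 2  ≥
α = 2, γ = 2 ↦ 2  ≥
So 5 of the 9 assignments meet the threshold.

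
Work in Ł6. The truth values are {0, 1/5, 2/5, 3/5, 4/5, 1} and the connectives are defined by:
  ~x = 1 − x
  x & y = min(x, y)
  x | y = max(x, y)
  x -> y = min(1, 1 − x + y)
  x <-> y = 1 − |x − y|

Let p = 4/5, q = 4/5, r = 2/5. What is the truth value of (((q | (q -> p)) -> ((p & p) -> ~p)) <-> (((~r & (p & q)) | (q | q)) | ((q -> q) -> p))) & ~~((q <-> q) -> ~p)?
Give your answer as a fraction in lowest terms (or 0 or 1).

1/5

q -> p = 4/5 -> 4/5 = 1
q | (q -> p) = 4/5 | 1 = 1
p & p = 4/5 & 4/5 = 4/5
~p = ~4/5 = 1/5
(p & p) -> ~p = 4/5 -> 1/5 = 2/5
(q | (q -> p)) -> ((p & p) -> ~p) = 1 -> 2/5 = 2/5
~r = ~2/5 = 3/5
p & q = 4/5 & 4/5 = 4/5
~r & (p & q) = 3/5 & 4/5 = 3/5
q | q = 4/5 | 4/5 = 4/5
(~r & (p & q)) | (q | q) = 3/5 | 4/5 = 4/5
q -> q = 4/5 -> 4/5 = 1
(q -> q) -> p = 1 -> 4/5 = 4/5
((~r & (p & q)) | (q | q)) | ((q -> q) -> p) = 4/5 | 4/5 = 4/5
((q | (q -> p)) -> ((p & p) -> ~p)) <-> (((~r & (p & q)) | (q | q)) | ((q -> q) -> p)) = 2/5 <-> 4/5 = 3/5
q <-> q = 4/5 <-> 4/5 = 1
~p = ~4/5 = 1/5
(q <-> q) -> ~p = 1 -> 1/5 = 1/5
~((q <-> q) -> ~p) = ~1/5 = 4/5
~~((q <-> q) -> ~p) = ~4/5 = 1/5
(((q | (q -> p)) -> ((p & p) -> ~p)) <-> (((~r & (p & q)) | (q | q)) | ((q -> q) -> p))) & ~~((q <-> q) -> ~p) = 3/5 & 1/5 = 1/5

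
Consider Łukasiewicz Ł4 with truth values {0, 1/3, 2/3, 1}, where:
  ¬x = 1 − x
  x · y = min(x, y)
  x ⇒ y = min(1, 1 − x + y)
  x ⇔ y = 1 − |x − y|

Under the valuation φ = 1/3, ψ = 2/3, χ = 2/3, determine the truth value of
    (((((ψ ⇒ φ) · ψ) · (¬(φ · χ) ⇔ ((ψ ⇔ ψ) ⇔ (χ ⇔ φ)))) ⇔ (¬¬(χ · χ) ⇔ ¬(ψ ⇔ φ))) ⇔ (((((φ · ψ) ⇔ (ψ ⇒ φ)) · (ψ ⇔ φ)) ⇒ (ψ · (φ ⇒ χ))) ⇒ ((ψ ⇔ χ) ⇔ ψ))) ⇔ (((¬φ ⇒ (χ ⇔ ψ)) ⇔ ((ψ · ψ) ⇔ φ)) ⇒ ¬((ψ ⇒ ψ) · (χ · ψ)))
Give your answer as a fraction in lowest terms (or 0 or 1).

1

ψ ⇒ φ = 2/3 ⇒ 1/3 = 2/3
(ψ ⇒ φ) · ψ = 2/3 · 2/3 = 2/3
φ · χ = 1/3 · 2/3 = 1/3
¬(φ · χ) = ¬1/3 = 2/3
ψ ⇔ ψ = 2/3 ⇔ 2/3 = 1
χ ⇔ φ = 2/3 ⇔ 1/3 = 2/3
(ψ ⇔ ψ) ⇔ (χ ⇔ φ) = 1 ⇔ 2/3 = 2/3
¬(φ · χ) ⇔ ((ψ ⇔ ψ) ⇔ (χ ⇔ φ)) = 2/3 ⇔ 2/3 = 1
((ψ ⇒ φ) · ψ) · (¬(φ · χ) ⇔ ((ψ ⇔ ψ) ⇔ (χ ⇔ φ))) = 2/3 · 1 = 2/3
χ · χ = 2/3 · 2/3 = 2/3
¬(χ · χ) = ¬2/3 = 1/3
¬¬(χ · χ) = ¬1/3 = 2/3
ψ ⇔ φ = 2/3 ⇔ 1/3 = 2/3
¬(ψ ⇔ φ) = ¬2/3 = 1/3
¬¬(χ · χ) ⇔ ¬(ψ ⇔ φ) = 2/3 ⇔ 1/3 = 2/3
(((ψ ⇒ φ) · ψ) · (¬(φ · χ) ⇔ ((ψ ⇔ ψ) ⇔ (χ ⇔ φ)))) ⇔ (¬¬(χ · χ) ⇔ ¬(ψ ⇔ φ)) = 2/3 ⇔ 2/3 = 1
φ · ψ = 1/3 · 2/3 = 1/3
ψ ⇒ φ = 2/3 ⇒ 1/3 = 2/3
(φ · ψ) ⇔ (ψ ⇒ φ) = 1/3 ⇔ 2/3 = 2/3
ψ ⇔ φ = 2/3 ⇔ 1/3 = 2/3
((φ · ψ) ⇔ (ψ ⇒ φ)) · (ψ ⇔ φ) = 2/3 · 2/3 = 2/3
φ ⇒ χ = 1/3 ⇒ 2/3 = 1
ψ · (φ ⇒ χ) = 2/3 · 1 = 2/3
(((φ · ψ) ⇔ (ψ ⇒ φ)) · (ψ ⇔ φ)) ⇒ (ψ · (φ ⇒ χ)) = 2/3 ⇒ 2/3 = 1
ψ ⇔ χ = 2/3 ⇔ 2/3 = 1
(ψ ⇔ χ) ⇔ ψ = 1 ⇔ 2/3 = 2/3
((((φ · ψ) ⇔ (ψ ⇒ φ)) · (ψ ⇔ φ)) ⇒ (ψ · (φ ⇒ χ))) ⇒ ((ψ ⇔ χ) ⇔ ψ) = 1 ⇒ 2/3 = 2/3
((((ψ ⇒ φ) · ψ) · (¬(φ · χ) ⇔ ((ψ ⇔ ψ) ⇔ (χ ⇔ φ)))) ⇔ (¬¬(χ · χ) ⇔ ¬(ψ ⇔ φ))) ⇔ (((((φ · ψ) ⇔ (ψ ⇒ φ)) · (ψ ⇔ φ)) ⇒ (ψ · (φ ⇒ χ))) ⇒ ((ψ ⇔ χ) ⇔ ψ)) = 1 ⇔ 2/3 = 2/3
¬φ = ¬1/3 = 2/3
χ ⇔ ψ = 2/3 ⇔ 2/3 = 1
¬φ ⇒ (χ ⇔ ψ) = 2/3 ⇒ 1 = 1
ψ · ψ = 2/3 · 2/3 = 2/3
(ψ · ψ) ⇔ φ = 2/3 ⇔ 1/3 = 2/3
(¬φ ⇒ (χ ⇔ ψ)) ⇔ ((ψ · ψ) ⇔ φ) = 1 ⇔ 2/3 = 2/3
ψ ⇒ ψ = 2/3 ⇒ 2/3 = 1
χ · ψ = 2/3 · 2/3 = 2/3
(ψ ⇒ ψ) · (χ · ψ) = 1 · 2/3 = 2/3
¬((ψ ⇒ ψ) · (χ · ψ)) = ¬2/3 = 1/3
((¬φ ⇒ (χ ⇔ ψ)) ⇔ ((ψ · ψ) ⇔ φ)) ⇒ ¬((ψ ⇒ ψ) · (χ · ψ)) = 2/3 ⇒ 1/3 = 2/3
(((((ψ ⇒ φ) · ψ) · (¬(φ · χ) ⇔ ((ψ ⇔ ψ) ⇔ (χ ⇔ φ)))) ⇔ (¬¬(χ · χ) ⇔ ¬(ψ ⇔ φ))) ⇔ (((((φ · ψ) ⇔ (ψ ⇒ φ)) · (ψ ⇔ φ)) ⇒ (ψ · (φ ⇒ χ))) ⇒ ((ψ ⇔ χ) ⇔ ψ))) ⇔ (((¬φ ⇒ (χ ⇔ ψ)) ⇔ ((ψ · ψ) ⇔ φ)) ⇒ ¬((ψ ⇒ ψ) · (χ · ψ))) = 2/3 ⇔ 2/3 = 1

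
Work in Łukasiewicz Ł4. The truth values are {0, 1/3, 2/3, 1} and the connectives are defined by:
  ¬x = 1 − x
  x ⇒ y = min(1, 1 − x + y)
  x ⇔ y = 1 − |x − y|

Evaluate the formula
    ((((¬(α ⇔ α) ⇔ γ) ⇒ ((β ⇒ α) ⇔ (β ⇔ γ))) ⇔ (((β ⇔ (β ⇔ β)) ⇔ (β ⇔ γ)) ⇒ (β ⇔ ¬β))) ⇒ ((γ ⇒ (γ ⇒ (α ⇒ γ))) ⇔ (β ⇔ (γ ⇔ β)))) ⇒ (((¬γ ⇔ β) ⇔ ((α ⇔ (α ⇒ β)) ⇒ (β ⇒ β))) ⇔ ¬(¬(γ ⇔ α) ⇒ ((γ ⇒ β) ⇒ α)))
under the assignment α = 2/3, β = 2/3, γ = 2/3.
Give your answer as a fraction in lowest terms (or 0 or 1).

2/3

α ⇔ α = 2/3 ⇔ 2/3 = 1
¬(α ⇔ α) = ¬1 = 0
¬(α ⇔ α) ⇔ γ = 0 ⇔ 2/3 = 1/3
β ⇒ α = 2/3 ⇒ 2/3 = 1
β ⇔ γ = 2/3 ⇔ 2/3 = 1
(β ⇒ α) ⇔ (β ⇔ γ) = 1 ⇔ 1 = 1
(¬(α ⇔ α) ⇔ γ) ⇒ ((β ⇒ α) ⇔ (β ⇔ γ)) = 1/3 ⇒ 1 = 1
β ⇔ β = 2/3 ⇔ 2/3 = 1
β ⇔ (β ⇔ β) = 2/3 ⇔ 1 = 2/3
β ⇔ γ = 2/3 ⇔ 2/3 = 1
(β ⇔ (β ⇔ β)) ⇔ (β ⇔ γ) = 2/3 ⇔ 1 = 2/3
¬β = ¬2/3 = 1/3
β ⇔ ¬β = 2/3 ⇔ 1/3 = 2/3
((β ⇔ (β ⇔ β)) ⇔ (β ⇔ γ)) ⇒ (β ⇔ ¬β) = 2/3 ⇒ 2/3 = 1
((¬(α ⇔ α) ⇔ γ) ⇒ ((β ⇒ α) ⇔ (β ⇔ γ))) ⇔ (((β ⇔ (β ⇔ β)) ⇔ (β ⇔ γ)) ⇒ (β ⇔ ¬β)) = 1 ⇔ 1 = 1
α ⇒ γ = 2/3 ⇒ 2/3 = 1
γ ⇒ (α ⇒ γ) = 2/3 ⇒ 1 = 1
γ ⇒ (γ ⇒ (α ⇒ γ)) = 2/3 ⇒ 1 = 1
γ ⇔ β = 2/3 ⇔ 2/3 = 1
β ⇔ (γ ⇔ β) = 2/3 ⇔ 1 = 2/3
(γ ⇒ (γ ⇒ (α ⇒ γ))) ⇔ (β ⇔ (γ ⇔ β)) = 1 ⇔ 2/3 = 2/3
(((¬(α ⇔ α) ⇔ γ) ⇒ ((β ⇒ α) ⇔ (β ⇔ γ))) ⇔ (((β ⇔ (β ⇔ β)) ⇔ (β ⇔ γ)) ⇒ (β ⇔ ¬β))) ⇒ ((γ ⇒ (γ ⇒ (α ⇒ γ))) ⇔ (β ⇔ (γ ⇔ β))) = 1 ⇒ 2/3 = 2/3
¬γ = ¬2/3 = 1/3
¬γ ⇔ β = 1/3 ⇔ 2/3 = 2/3
α ⇒ β = 2/3 ⇒ 2/3 = 1
α ⇔ (α ⇒ β) = 2/3 ⇔ 1 = 2/3
β ⇒ β = 2/3 ⇒ 2/3 = 1
(α ⇔ (α ⇒ β)) ⇒ (β ⇒ β) = 2/3 ⇒ 1 = 1
(¬γ ⇔ β) ⇔ ((α ⇔ (α ⇒ β)) ⇒ (β ⇒ β)) = 2/3 ⇔ 1 = 2/3
γ ⇔ α = 2/3 ⇔ 2/3 = 1
¬(γ ⇔ α) = ¬1 = 0
γ ⇒ β = 2/3 ⇒ 2/3 = 1
(γ ⇒ β) ⇒ α = 1 ⇒ 2/3 = 2/3
¬(γ ⇔ α) ⇒ ((γ ⇒ β) ⇒ α) = 0 ⇒ 2/3 = 1
¬(¬(γ ⇔ α) ⇒ ((γ ⇒ β) ⇒ α)) = ¬1 = 0
((¬γ ⇔ β) ⇔ ((α ⇔ (α ⇒ β)) ⇒ (β ⇒ β))) ⇔ ¬(¬(γ ⇔ α) ⇒ ((γ ⇒ β) ⇒ α)) = 2/3 ⇔ 0 = 1/3
((((¬(α ⇔ α) ⇔ γ) ⇒ ((β ⇒ α) ⇔ (β ⇔ γ))) ⇔ (((β ⇔ (β ⇔ β)) ⇔ (β ⇔ γ)) ⇒ (β ⇔ ¬β))) ⇒ ((γ ⇒ (γ ⇒ (α ⇒ γ))) ⇔ (β ⇔ (γ ⇔ β)))) ⇒ (((¬γ ⇔ β) ⇔ ((α ⇔ (α ⇒ β)) ⇒ (β ⇒ β))) ⇔ ¬(¬(γ ⇔ α) ⇒ ((γ ⇒ β) ⇒ α))) = 2/3 ⇒ 1/3 = 2/3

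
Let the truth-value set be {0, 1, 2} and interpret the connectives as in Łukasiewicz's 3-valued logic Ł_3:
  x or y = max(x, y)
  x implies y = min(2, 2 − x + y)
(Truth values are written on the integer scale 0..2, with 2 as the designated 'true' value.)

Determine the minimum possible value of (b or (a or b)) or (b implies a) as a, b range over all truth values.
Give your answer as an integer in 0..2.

1

Take a = 0, b = 1:
a or b = 0 or 1 = 1
b or (a or b) = 1 or 1 = 1
b implies a = 1 implies 0 = 1
(b or (a or b)) or (b implies a) = 1 or 1 = 1
No assignment yields a value below 1, so this is the minimum.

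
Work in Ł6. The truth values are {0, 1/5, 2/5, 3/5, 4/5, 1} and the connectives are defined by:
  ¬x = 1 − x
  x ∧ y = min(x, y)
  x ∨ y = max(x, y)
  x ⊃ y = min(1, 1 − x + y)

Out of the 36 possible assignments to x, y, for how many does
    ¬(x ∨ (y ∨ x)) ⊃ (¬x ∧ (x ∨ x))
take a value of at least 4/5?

value 1: 24 assignments (counts)
value 4/5: 5 assignments (counts)
value 3/5: 2 assignments
value 2/5: 3 assignments
value 1/5: 1 assignment
value 0: 1 assignment
So 29 of the 36 assignments meet the threshold.

29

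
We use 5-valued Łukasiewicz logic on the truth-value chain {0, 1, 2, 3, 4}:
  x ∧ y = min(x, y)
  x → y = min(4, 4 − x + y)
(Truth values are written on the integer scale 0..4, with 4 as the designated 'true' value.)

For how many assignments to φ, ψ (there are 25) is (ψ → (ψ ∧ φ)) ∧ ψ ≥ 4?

1

value 4: 1 assignment (counts)
value 3: 4 assignments
value 2: 7 assignments
value 1: 7 assignments
value 0: 6 assignments
So 1 of the 25 assignments meets the threshold.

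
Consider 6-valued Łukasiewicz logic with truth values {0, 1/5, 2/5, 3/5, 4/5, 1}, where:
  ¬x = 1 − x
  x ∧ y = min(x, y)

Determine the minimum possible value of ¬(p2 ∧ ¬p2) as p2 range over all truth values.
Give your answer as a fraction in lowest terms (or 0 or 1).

3/5

Take p2 = 2/5:
¬p2 = ¬2/5 = 3/5
p2 ∧ ¬p2 = 2/5 ∧ 3/5 = 2/5
¬(p2 ∧ ¬p2) = ¬2/5 = 3/5
No assignment yields a value below 3/5, so this is the minimum.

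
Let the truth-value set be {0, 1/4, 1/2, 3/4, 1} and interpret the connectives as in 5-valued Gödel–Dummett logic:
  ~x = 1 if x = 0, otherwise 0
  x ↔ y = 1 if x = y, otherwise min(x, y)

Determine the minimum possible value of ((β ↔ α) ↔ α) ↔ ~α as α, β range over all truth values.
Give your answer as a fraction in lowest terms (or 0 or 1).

0

Take α = 0, β = 0:
β ↔ α = 0 ↔ 0 = 1
(β ↔ α) ↔ α = 1 ↔ 0 = 0
~α = ~0 = 1
((β ↔ α) ↔ α) ↔ ~α = 0 ↔ 1 = 0
No assignment yields a value below 0, so this is the minimum.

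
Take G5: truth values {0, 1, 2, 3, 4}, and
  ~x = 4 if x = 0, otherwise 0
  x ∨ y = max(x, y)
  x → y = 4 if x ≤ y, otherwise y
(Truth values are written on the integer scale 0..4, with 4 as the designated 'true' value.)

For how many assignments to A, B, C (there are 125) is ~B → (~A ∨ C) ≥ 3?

value 4: 109 assignments (counts)
value 3: 4 assignments (counts)
value 2: 4 assignments
value 1: 4 assignments
value 0: 4 assignments
So 113 of the 125 assignments meet the threshold.

113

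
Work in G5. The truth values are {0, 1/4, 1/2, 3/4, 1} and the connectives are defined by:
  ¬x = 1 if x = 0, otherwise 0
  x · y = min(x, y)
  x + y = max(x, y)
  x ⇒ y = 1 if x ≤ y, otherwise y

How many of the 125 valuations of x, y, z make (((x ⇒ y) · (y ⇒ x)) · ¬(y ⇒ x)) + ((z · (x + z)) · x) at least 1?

5

value 1: 5 assignments (counts)
value 3/4: 15 assignments
value 1/2: 25 assignments
value 1/4: 35 assignments
value 0: 45 assignments
So 5 of the 125 assignments meet the threshold.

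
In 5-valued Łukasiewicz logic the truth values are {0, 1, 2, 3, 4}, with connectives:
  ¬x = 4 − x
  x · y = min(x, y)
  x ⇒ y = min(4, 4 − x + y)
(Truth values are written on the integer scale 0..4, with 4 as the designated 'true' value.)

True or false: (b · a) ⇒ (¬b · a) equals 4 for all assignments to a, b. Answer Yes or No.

No

Counterexample: take a = 1, b = 4.
b · a = 4 · 1 = 1
¬b = ¬4 = 0
¬b · a = 0 · 1 = 0
(b · a) ⇒ (¬b · a) = 1 ⇒ 0 = 3
This gives 3 ≠ 4.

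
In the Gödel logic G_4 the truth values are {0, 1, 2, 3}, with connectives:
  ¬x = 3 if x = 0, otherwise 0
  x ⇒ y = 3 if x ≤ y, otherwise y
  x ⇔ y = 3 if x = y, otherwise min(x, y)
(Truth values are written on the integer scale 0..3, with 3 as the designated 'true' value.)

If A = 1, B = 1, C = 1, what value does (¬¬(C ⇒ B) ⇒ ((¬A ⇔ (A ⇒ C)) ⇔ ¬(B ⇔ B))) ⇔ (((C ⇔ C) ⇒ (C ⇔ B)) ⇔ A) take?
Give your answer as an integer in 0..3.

C ⇒ B = 1 ⇒ 1 = 3
¬(C ⇒ B) = ¬3 = 0
¬¬(C ⇒ B) = ¬0 = 3
¬A = ¬1 = 0
A ⇒ C = 1 ⇒ 1 = 3
¬A ⇔ (A ⇒ C) = 0 ⇔ 3 = 0
B ⇔ B = 1 ⇔ 1 = 3
¬(B ⇔ B) = ¬3 = 0
(¬A ⇔ (A ⇒ C)) ⇔ ¬(B ⇔ B) = 0 ⇔ 0 = 3
¬¬(C ⇒ B) ⇒ ((¬A ⇔ (A ⇒ C)) ⇔ ¬(B ⇔ B)) = 3 ⇒ 3 = 3
C ⇔ C = 1 ⇔ 1 = 3
C ⇔ B = 1 ⇔ 1 = 3
(C ⇔ C) ⇒ (C ⇔ B) = 3 ⇒ 3 = 3
((C ⇔ C) ⇒ (C ⇔ B)) ⇔ A = 3 ⇔ 1 = 1
(¬¬(C ⇒ B) ⇒ ((¬A ⇔ (A ⇒ C)) ⇔ ¬(B ⇔ B))) ⇔ (((C ⇔ C) ⇒ (C ⇔ B)) ⇔ A) = 3 ⇔ 1 = 1

1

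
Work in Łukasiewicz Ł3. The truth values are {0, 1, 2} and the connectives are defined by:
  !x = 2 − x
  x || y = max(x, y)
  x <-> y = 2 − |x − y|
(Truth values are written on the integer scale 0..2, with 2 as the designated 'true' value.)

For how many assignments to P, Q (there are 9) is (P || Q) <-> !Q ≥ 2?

3

P = 0, Q = 0 ↦ 0  <
P = 0, Q = 1 ↦ 2  ≥
P = 0, Q = 2 ↦ 0  <
P = 1, Q = 0 ↦ 1  <
P = 1, Q = 1 ↦ 2  ≥
P = 1, Q = 2 ↦ 0  <
P = 2, Q = 0 ↦ 2  ≥
P = 2, Q = 1 ↦ 1  <
P = 2, Q = 2 ↦ 0  <
So 3 of the 9 assignments meet the threshold.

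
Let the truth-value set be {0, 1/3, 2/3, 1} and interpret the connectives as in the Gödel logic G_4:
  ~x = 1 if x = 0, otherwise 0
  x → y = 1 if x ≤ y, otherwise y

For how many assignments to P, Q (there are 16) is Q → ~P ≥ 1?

7

P = 0, Q = 0 ↦ 1  ≥
P = 0, Q = 1/3 ↦ 1  ≥
P = 0, Q = 2/3 ↦ 1  ≥
P = 0, Q = 1 ↦ 1  ≥
P = 1/3, Q = 0 ↦ 1  ≥
P = 1/3, Q = 1/3 ↦ 0  <
P = 1/3, Q = 2/3 ↦ 0  <
P = 1/3, Q = 1 ↦ 0  <
P = 2/3, Q = 0 ↦ 1  ≥
P = 2/3, Q = 1/3 ↦ 0  <
P = 2/3, Q = 2/3 ↦ 0  <
P = 2/3, Q = 1 ↦ 0  <
P = 1, Q = 0 ↦ 1  ≥
P = 1, Q = 1/3 ↦ 0  <
P = 1, Q = 2/3 ↦ 0  <
P = 1, Q = 1 ↦ 0  <
So 7 of the 16 assignments meet the threshold.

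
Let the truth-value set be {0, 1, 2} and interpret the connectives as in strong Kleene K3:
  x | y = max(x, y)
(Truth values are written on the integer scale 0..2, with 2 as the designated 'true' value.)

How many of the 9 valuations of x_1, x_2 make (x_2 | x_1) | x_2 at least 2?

5

x_1 = 0, x_2 = 0 ↦ 0  <
x_1 = 0, x_2 = 1 ↦ 1  <
x_1 = 0, x_2 = 2 ↦ 2  ≥
x_1 = 1, x_2 = 0 ↦ 1  <
x_1 = 1, x_2 = 1 ↦ 1  <
x_1 = 1, x_2 = 2 ↦ 2  ≥
x_1 = 2, x_2 = 0 ↦ 2  ≥
x_1 = 2, x_2 = 1 ↦ 2  ≥
x_1 = 2, x_2 = 2 ↦ 2  ≥
So 5 of the 9 assignments meet the threshold.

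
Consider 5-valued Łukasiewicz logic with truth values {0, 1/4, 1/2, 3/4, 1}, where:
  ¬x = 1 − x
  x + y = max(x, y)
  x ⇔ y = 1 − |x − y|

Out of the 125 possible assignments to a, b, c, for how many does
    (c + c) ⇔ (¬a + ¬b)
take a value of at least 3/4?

value 1: 25 assignments (counts)
value 3/4: 40 assignments (counts)
value 1/2: 30 assignments
value 1/4: 20 assignments
value 0: 10 assignments
So 65 of the 125 assignments meet the threshold.

65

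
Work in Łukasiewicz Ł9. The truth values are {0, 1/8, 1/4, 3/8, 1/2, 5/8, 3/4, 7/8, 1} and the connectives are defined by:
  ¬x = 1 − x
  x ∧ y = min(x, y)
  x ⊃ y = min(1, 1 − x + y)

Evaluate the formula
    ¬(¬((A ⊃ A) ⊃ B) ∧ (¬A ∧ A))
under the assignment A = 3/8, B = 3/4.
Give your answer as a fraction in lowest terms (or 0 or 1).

3/4

A ⊃ A = 3/8 ⊃ 3/8 = 1
(A ⊃ A) ⊃ B = 1 ⊃ 3/4 = 3/4
¬((A ⊃ A) ⊃ B) = ¬3/4 = 1/4
¬A = ¬3/8 = 5/8
¬A ∧ A = 5/8 ∧ 3/8 = 3/8
¬((A ⊃ A) ⊃ B) ∧ (¬A ∧ A) = 1/4 ∧ 3/8 = 1/4
¬(¬((A ⊃ A) ⊃ B) ∧ (¬A ∧ A)) = ¬1/4 = 3/4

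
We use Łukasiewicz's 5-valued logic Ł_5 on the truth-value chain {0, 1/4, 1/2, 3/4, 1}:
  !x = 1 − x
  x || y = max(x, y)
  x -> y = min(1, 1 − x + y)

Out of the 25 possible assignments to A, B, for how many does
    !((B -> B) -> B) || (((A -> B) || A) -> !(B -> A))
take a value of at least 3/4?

value 1: 6 assignments (counts)
value 3/4: 7 assignments (counts)
value 1/2: 7 assignments
value 1/4: 4 assignments
value 0: 1 assignment
So 13 of the 25 assignments meet the threshold.

13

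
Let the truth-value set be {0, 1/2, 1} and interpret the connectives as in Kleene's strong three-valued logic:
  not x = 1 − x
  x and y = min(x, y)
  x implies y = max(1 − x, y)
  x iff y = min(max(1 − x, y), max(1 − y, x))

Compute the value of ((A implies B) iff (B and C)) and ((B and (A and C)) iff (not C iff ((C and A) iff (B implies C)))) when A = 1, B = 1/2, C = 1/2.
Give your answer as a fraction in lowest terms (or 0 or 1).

1/2

A implies B = 1 implies 1/2 = 1/2
B and C = 1/2 and 1/2 = 1/2
(A implies B) iff (B and C) = 1/2 iff 1/2 = 1/2
A and C = 1 and 1/2 = 1/2
B and (A and C) = 1/2 and 1/2 = 1/2
not C = not 1/2 = 1/2
C and A = 1/2 and 1 = 1/2
B implies C = 1/2 implies 1/2 = 1/2
(C and A) iff (B implies C) = 1/2 iff 1/2 = 1/2
not C iff ((C and A) iff (B implies C)) = 1/2 iff 1/2 = 1/2
(B and (A and C)) iff (not C iff ((C and A) iff (B implies C))) = 1/2 iff 1/2 = 1/2
((A implies B) iff (B and C)) and ((B and (A and C)) iff (not C iff ((C and A) iff (B implies C)))) = 1/2 and 1/2 = 1/2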